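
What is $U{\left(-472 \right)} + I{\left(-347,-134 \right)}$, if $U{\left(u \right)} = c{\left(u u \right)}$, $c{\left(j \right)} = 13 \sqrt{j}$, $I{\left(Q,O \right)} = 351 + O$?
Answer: $6353$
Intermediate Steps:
$U{\left(u \right)} = 13 \sqrt{u^{2}}$ ($U{\left(u \right)} = 13 \sqrt{u u} = 13 \sqrt{u^{2}}$)
$U{\left(-472 \right)} + I{\left(-347,-134 \right)} = 13 \sqrt{\left(-472\right)^{2}} + \left(351 - 134\right) = 13 \sqrt{222784} + 217 = 13 \cdot 472 + 217 = 6136 + 217 = 6353$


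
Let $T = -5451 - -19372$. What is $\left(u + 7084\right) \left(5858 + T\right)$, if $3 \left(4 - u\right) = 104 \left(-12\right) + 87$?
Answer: $147848025$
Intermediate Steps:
$T = 13921$ ($T = -5451 + 19372 = 13921$)
$u = 391$ ($u = 4 - \frac{104 \left(-12\right) + 87}{3} = 4 - \frac{-1248 + 87}{3} = 4 - -387 = 4 + 387 = 391$)
$\left(u + 7084\right) \left(5858 + T\right) = \left(391 + 7084\right) \left(5858 + 13921\right) = 7475 \cdot 19779 = 147848025$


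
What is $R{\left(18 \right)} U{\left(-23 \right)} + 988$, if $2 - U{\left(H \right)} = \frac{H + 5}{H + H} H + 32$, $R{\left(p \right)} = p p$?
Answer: $-5816$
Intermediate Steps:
$R{\left(p \right)} = p^{2}$
$U{\left(H \right)} = - \frac{65}{2} - \frac{H}{2}$ ($U{\left(H \right)} = 2 - \left(\frac{H + 5}{H + H} H + 32\right) = 2 - \left(\frac{5 + H}{2 H} H + 32\right) = 2 - \left(\left(\frac{5}{2} + \frac{H}{2}\right) + 32\right) = 2 - \left(\frac{69}{2} + \frac{H}{2}\right) = - \frac{65}{2} - \frac{H}{2}$)
$R{\left(18 \right)} U{\left(-23 \right)} + 988 = 18^{2} \left(- \frac{65}{2} - - \frac{23}{2}\right) + 988 = 324 \left(- \frac{65}{2} + \frac{23}{2}\right) + 988 = 324 \left(-21\right) + 988 = -6804 + 988 = -5816$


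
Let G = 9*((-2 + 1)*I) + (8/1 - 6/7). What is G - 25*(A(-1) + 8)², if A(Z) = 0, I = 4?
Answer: -11402/7 ≈ -1628.9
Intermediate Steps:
G = -202/7 (G = 9*((-2 + 1)*4) + (8/1 - 6/7) = 9*(-1*4) + (8*1 - 6*⅐) = 9*(-4) + (8 - 6/7) = -36 + 50/7 = -202/7 ≈ -28.857)
G - 25*(A(-1) + 8)² = -202/7 - 25*(0 + 8)² = -202/7 - 25*8² = -202/7 - 25*64 = -202/7 - 1600 = -11402/7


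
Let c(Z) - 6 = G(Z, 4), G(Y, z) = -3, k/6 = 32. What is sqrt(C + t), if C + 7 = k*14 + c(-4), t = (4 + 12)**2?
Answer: 14*sqrt(15) ≈ 54.222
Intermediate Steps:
k = 192 (k = 6*32 = 192)
t = 256 (t = 16**2 = 256)
c(Z) = 3 (c(Z) = 6 - 3 = 3)
C = 2684 (C = -7 + (192*14 + 3) = -7 + (2688 + 3) = -7 + 2691 = 2684)
sqrt(C + t) = sqrt(2684 + 256) = sqrt(2940) = 14*sqrt(15)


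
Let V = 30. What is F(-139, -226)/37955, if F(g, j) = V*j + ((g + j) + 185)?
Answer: -1392/7591 ≈ -0.18338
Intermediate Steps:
F(g, j) = 185 + g + 31*j (F(g, j) = 30*j + ((g + j) + 185) = 30*j + (185 + g + j) = 185 + g + 31*j)
F(-139, -226)/37955 = (185 - 139 + 31*(-226))/37955 = (185 - 139 - 7006)*(1/37955) = -6960*1/37955 = -1392/7591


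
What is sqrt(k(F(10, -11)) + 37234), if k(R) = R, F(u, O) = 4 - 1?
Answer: sqrt(37237) ≈ 192.97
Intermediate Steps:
F(u, O) = 3
sqrt(k(F(10, -11)) + 37234) = sqrt(3 + 37234) = sqrt(37237)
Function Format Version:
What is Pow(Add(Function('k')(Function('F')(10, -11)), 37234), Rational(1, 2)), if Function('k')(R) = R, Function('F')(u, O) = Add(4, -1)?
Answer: Pow(37237, Rational(1, 2)) ≈ 192.97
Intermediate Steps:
Function('F')(u, O) = 3
Pow(Add(Function('k')(Function('F')(10, -11)), 37234), Rational(1, 2)) = Pow(Add(3, 37234), Rational(1, 2)) = Pow(37237, Rational(1, 2))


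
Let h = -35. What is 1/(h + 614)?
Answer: 1/579 ≈ 0.0017271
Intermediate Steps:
1/(h + 614) = 1/(-35 + 614) = 1/579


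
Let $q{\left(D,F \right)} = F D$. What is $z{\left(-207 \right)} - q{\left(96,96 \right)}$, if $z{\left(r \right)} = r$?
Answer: $-9423$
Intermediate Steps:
$q{\left(D,F \right)} = D F$
$z{\left(-207 \right)} - q{\left(96,96 \right)} = -207 - 96 \cdot 96 = -207 - 9216 = -9423$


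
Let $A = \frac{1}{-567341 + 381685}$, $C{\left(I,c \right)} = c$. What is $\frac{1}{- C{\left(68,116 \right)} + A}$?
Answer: $- \frac{185656}{21536097} \approx -0.0086207$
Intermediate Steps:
$A = - \frac{1}{185656}$ ($A = \frac{1}{-185656} = - \frac{1}{185656} \approx -5.3863 \cdot 10^{-6}$)
$\frac{1}{- C{\left(68,116 \right)} + A} = \frac{1}{\left(-1\right) 116 - \frac{1}{185656}} = \frac{1}{-116 - \frac{1}{185656}} = \frac{1}{- \frac{21536097}{185656}} = - \frac{185656}{21536097}$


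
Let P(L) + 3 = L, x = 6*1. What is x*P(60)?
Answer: 342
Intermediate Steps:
x = 6
P(L) = -3 + L
x*P(60) = 6*(-3 + 60) = 6*57 = 342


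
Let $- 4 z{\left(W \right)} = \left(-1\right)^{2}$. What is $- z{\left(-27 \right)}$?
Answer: $\frac{1}{4} \approx 0.25$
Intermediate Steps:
$z{\left(W \right)} = - \frac{1}{4}$ ($z{\left(W \right)} = - \frac{\left(-1\right)^{2}}{4} = \left(- \frac{1}{4}\right) 1 = - \frac{1}{4}$)
$- z{\left(-27 \right)} = \left(-1\right) \left(- \frac{1}{4}\right) = \frac{1}{4}$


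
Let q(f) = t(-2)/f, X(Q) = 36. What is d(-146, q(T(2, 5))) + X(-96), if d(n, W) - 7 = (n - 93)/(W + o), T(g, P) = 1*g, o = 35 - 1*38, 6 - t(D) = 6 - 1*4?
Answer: 282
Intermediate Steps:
t(D) = 4 (t(D) = 6 - (6 - 1*4) = 6 - (6 - 4) = 6 - 1*2 = 6 - 2 = 4)
o = -3 (o = 35 - 38 = -3)
T(g, P) = g
q(f) = 4/f
d(n, W) = 7 + (-93 + n)/(-3 + W) (d(n, W) = 7 + (n - 93)/(W - 3) = 7 + (-93 + n)/(-3 + W))
d(-146, q(T(2, 5))) + X(-96) = (-114 - 146 + 7*(4/2))/(-3 + 4/2) + 36 = (-114 - 146 + 7*(4*(½)))/(-3 + 4*(½)) + 36 = (-114 - 146 + 7*2)/(-3 + 2) + 36 = (-114 - 146 + 14)/(-1) + 36 = -1*(-246) + 36 = 246 + 36 = 282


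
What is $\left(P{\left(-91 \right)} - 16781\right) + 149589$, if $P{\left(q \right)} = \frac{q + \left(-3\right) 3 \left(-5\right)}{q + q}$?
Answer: $\frac{12085551}{91} \approx 1.3281 \cdot 10^{5}$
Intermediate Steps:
$P{\left(q \right)} = \frac{45 + q}{2 q}$ ($P{\left(q \right)} = \frac{q - -45}{2 q} = \left(q + 45\right) \frac{1}{2 q} = \left(45 + q\right) \frac{1}{2 q} = \frac{45 + q}{2 q}$)
$\left(P{\left(-91 \right)} - 16781\right) + 149589 = \left(\frac{45 - 91}{2 \left(-91\right)} - 16781\right) + 149589 = \left(\frac{1}{2} \left(- \frac{1}{91}\right) \left(-46\right) - 16781\right) + 149589 = \left(\frac{23}{91} - 16781\right) + 149589 = - \frac{1527048}{91} + 149589 = \frac{12085551}{91}$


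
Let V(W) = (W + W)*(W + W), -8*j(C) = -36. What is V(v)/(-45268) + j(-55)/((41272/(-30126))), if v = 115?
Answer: -2080033939/467075224 ≈ -4.4533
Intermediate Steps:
j(C) = 9/2 (j(C) = -1/8*(-36) = 9/2)
V(W) = 4*W**2 (V(W) = (2*W)*(2*W) = 4*W**2)
V(v)/(-45268) + j(-55)/((41272/(-30126))) = (4*115**2)/(-45268) + 9/(2*((41272/(-30126)))) = (4*13225)*(-1/45268) + 9/(2*((41272*(-1/30126)))) = 52900*(-1/45268) + 9/(2*(-20636/15063)) = -13225/11317 + (9/2)*(-15063/20636) = -13225/11317 - 135567/41272 = -2080033939/467075224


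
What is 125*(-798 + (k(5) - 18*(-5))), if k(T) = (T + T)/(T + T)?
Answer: -88375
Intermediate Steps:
k(T) = 1 (k(T) = (2*T)/((2*T)) = (2*T)*(1/(2*T)) = 1)
125*(-798 + (k(5) - 18*(-5))) = 125*(-798 + (1 - 18*(-5))) = 125*(-798 + (1 + 90)) = 125*(-798 + 91) = 125*(-707) = -88375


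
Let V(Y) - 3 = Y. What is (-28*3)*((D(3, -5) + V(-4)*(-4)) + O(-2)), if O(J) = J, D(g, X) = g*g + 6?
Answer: -1428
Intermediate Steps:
D(g, X) = 6 + g² (D(g, X) = g² + 6 = 6 + g²)
V(Y) = 3 + Y
(-28*3)*((D(3, -5) + V(-4)*(-4)) + O(-2)) = (-28*3)*(((6 + 3²) + (3 - 4)*(-4)) - 2) = -84*(((6 + 9) - 1*(-4)) - 2) = -84*((15 + 4) - 2) = -84*(19 - 2) = -84*17 = -1428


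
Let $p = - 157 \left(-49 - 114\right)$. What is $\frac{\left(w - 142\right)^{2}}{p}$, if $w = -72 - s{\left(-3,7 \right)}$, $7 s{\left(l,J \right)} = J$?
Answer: $\frac{46225}{25591} \approx 1.8063$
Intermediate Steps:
$s{\left(l,J \right)} = \frac{J}{7}$
$p = 25591$ ($p = \left(-157\right) \left(-163\right) = 25591$)
$w = -73$ ($w = -72 - \frac{1}{7} \cdot 7 = -72 - 1 = -73$)
$\frac{\left(w - 142\right)^{2}}{p} = \frac{\left(-73 - 142\right)^{2}}{25591} = \left(-215\right)^{2} \cdot \frac{1}{25591} = 46225 \cdot \frac{1}{25591} = \frac{46225}{25591}$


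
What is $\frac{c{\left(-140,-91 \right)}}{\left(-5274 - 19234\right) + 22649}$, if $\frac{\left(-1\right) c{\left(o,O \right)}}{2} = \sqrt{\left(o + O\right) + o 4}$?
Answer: $\frac{2 i \sqrt{791}}{1859} \approx 0.030258 i$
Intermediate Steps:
$c{\left(o,O \right)} = - 2 \sqrt{O + 5 o}$ ($c{\left(o,O \right)} = - 2 \sqrt{\left(o + O\right) + o 4} = - 2 \sqrt{\left(O + o\right) + 4 o} = - 2 \sqrt{O + 5 o}$)
$\frac{c{\left(-140,-91 \right)}}{\left(-5274 - 19234\right) + 22649} = \frac{\left(-2\right) \sqrt{-91 + 5 \left(-140\right)}}{\left(-5274 - 19234\right) + 22649} = \frac{\left(-2\right) \sqrt{-91 - 700}}{-24508 + 22649} = \frac{\left(-2\right) \sqrt{-791}}{-1859} = - 2 i \sqrt{791} \left(- \frac{1}{1859}\right) = \frac{2 i \sqrt{791}}{1859}$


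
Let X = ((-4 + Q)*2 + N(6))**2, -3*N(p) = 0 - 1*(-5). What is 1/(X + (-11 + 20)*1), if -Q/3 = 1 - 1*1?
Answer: 9/922 ≈ 0.0097614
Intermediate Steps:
N(p) = -5/3 (N(p) = -(0 - 1*(-5))/3 = -(0 + 5)/3 = -1/3*5 = -5/3)
Q = 0 (Q = -3*(1 - 1*1) = -3*(1 - 1) = -3*0 = 0)
X = 841/9 (X = ((-4 + 0)*2 - 5/3)**2 = (-4*2 - 5/3)**2 = (-8 - 5/3)**2 = (-29/3)**2 = 841/9 ≈ 93.444)
1/(X + (-11 + 20)*1) = 1/(841/9 + (-11 + 20)*1) = 1/(841/9 + 9*1) = 1/(841/9 + 9) = 1/(922/9) = 9/922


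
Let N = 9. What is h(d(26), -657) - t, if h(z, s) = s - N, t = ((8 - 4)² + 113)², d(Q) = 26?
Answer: -17307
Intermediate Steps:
t = 16641 (t = (4² + 113)² = (16 + 113)² = 129² = 16641)
h(z, s) = -9 + s (h(z, s) = s - 1*9 = s - 9 = -9 + s)
h(d(26), -657) - t = (-9 - 657) - 1*16641 = -666 - 16641 = -17307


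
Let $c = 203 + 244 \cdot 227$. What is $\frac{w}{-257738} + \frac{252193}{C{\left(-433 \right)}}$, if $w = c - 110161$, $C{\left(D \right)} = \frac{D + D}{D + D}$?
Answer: $\frac{32499887002}{128869} \approx 2.5219 \cdot 10^{5}$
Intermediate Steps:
$C{\left(D \right)} = 1$ ($C{\left(D \right)} = \frac{2 D}{2 D} = 2 D \frac{1}{2 D} = 1$)
$c = 55591$ ($c = 203 + 55388 = 55591$)
$w = -54570$ ($w = 55591 - 110161 = -54570$)
$\frac{w}{-257738} + \frac{252193}{C{\left(-433 \right)}} = - \frac{54570}{-257738} + \frac{252193}{1} = \left(-54570\right) \left(- \frac{1}{257738}\right) + 252193 \cdot 1 = \frac{27285}{128869} + 252193 = \frac{32499887002}{128869}$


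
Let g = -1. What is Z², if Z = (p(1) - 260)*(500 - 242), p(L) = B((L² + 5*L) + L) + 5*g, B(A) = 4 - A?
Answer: 4780892736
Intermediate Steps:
p(L) = -1 - L² - 6*L (p(L) = (4 - ((L² + 5*L) + L)) + 5*(-1) = (4 - (L² + 6*L)) - 5 = (4 + (-L² - 6*L)) - 5 = (4 - L² - 6*L) - 5 = -1 - L² - 6*L)
Z = -69144 (Z = ((-1 - 1*1*(6 + 1)) - 260)*(500 - 242) = ((-1 - 1*1*7) - 260)*258 = ((-1 - 7) - 260)*258 = (-8 - 260)*258 = -268*258 = -69144)
Z² = (-69144)² = 4780892736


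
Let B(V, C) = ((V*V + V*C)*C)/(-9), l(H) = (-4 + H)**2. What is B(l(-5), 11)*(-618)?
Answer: 5628744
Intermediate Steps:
B(V, C) = -C*(V**2 + C*V)/9 (B(V, C) = ((V**2 + C*V)*C)*(-1/9) = (C*(V**2 + C*V))*(-1/9) = -C*(V**2 + C*V)/9)
B(l(-5), 11)*(-618) = -1/9*11*(-4 - 5)**2*(11 + (-4 - 5)**2)*(-618) = -1/9*11*(-9)**2*(11 + (-9)**2)*(-618) = -1/9*11*81*(11 + 81)*(-618) = -1/9*11*81*92*(-618) = -9108*(-618) = 5628744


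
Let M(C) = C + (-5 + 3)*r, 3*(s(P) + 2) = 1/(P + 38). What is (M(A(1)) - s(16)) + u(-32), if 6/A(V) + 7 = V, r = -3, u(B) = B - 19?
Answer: -7129/162 ≈ -44.006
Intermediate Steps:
u(B) = -19 + B
A(V) = 6/(-7 + V)
s(P) = -2 + 1/(3*(38 + P)) (s(P) = -2 + 1/(3*(P + 38)) = -2 + 1/(3*(38 + P)))
M(C) = 6 + C (M(C) = C + (-5 + 3)*(-3) = C - 2*(-3) = C + 6 = 6 + C)
(M(A(1)) - s(16)) + u(-32) = ((6 + 6/(-7 + 1)) - (-227 - 6*16)/(3*(38 + 16))) + (-19 - 32) = ((6 + 6/(-6)) - (-227 - 96)/(3*54)) - 51 = ((6 + 6*(-1/6)) - (-323)/(3*54)) - 51 = ((6 - 1) - 1*(-323/162)) - 51 = (5 + 323/162) - 51 = 1133/162 - 51 = -7129/162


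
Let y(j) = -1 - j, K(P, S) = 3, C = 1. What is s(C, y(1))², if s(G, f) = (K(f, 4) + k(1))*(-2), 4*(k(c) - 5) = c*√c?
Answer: 1089/4 ≈ 272.25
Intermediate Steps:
k(c) = 5 + c^(3/2)/4 (k(c) = 5 + (c*√c)/4 = 5 + c^(3/2)/4)
s(G, f) = -33/2 (s(G, f) = (3 + (5 + 1^(3/2)/4))*(-2) = (3 + (5 + (¼)*1))*(-2) = (3 + (5 + ¼))*(-2) = (3 + 21/4)*(-2) = (33/4)*(-2) = -33/2)
s(C, y(1))² = (-33/2)² = 1089/4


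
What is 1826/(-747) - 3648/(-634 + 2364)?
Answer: -35446/7785 ≈ -4.5531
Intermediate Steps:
1826/(-747) - 3648/(-634 + 2364) = 1826*(-1/747) - 3648/1730 = -22/9 - 3648*1/1730 = -22/9 - 1824/865 = -35446/7785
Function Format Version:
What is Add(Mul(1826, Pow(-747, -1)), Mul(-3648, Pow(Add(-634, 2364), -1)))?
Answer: Rational(-35446, 7785) ≈ -4.5531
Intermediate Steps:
Add(Mul(1826, Pow(-747, -1)), Mul(-3648, Pow(Add(-634, 2364), -1))) = Add(Mul(1826, Rational(-1, 747)), Mul(-3648, Pow(1730, -1))) = Add(Rational(-22, 9), Mul(-3648, Rational(1, 1730))) = Add(Rational(-22, 9), Rational(-1824, 865)) = Rational(-35446, 7785)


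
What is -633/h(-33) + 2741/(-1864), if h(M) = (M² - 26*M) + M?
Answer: -1071031/594616 ≈ -1.8012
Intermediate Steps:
h(M) = M² - 25*M
-633/h(-33) + 2741/(-1864) = -633*(-1/(33*(-25 - 33))) + 2741/(-1864) = -633/((-33*(-58))) + 2741*(-1/1864) = -633/1914 - 2741/1864 = -633*1/1914 - 2741/1864 = -211/638 - 2741/1864 = -1071031/594616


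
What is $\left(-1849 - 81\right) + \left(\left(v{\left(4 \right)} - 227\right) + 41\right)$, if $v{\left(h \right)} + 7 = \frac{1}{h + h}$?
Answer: $- \frac{16983}{8} \approx -2122.9$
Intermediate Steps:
$v{\left(h \right)} = -7 + \frac{1}{2 h}$ ($v{\left(h \right)} = -7 + \frac{1}{h + h} = -7 + \frac{1}{2 h}$)
$\left(-1849 - 81\right) + \left(\left(v{\left(4 \right)} - 227\right) + 41\right) = \left(-1849 - 81\right) + \left(\left(\left(-7 + \frac{1}{2 \cdot 4}\right) - 227\right) + 41\right) = -1930 + \left(\left(\left(-7 + \frac{1}{2} \cdot \frac{1}{4}\right) - 227\right) + 41\right) = -1930 + \left(\left(\left(-7 + \frac{1}{8}\right) - 227\right) + 41\right) = -1930 + \left(\left(- \frac{55}{8} - 227\right) + 41\right) = -1930 + \left(- \frac{1871}{8} + 41\right) = -1930 - \frac{1543}{8} = - \frac{16983}{8}$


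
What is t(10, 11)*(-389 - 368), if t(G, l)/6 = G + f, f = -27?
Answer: 77214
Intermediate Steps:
t(G, l) = -162 + 6*G (t(G, l) = 6*(G - 27) = 6*(-27 + G) = -162 + 6*G)
t(10, 11)*(-389 - 368) = (-162 + 6*10)*(-389 - 368) = (-162 + 60)*(-757) = -102*(-757) = 77214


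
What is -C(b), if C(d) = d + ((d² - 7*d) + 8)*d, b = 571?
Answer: -183892263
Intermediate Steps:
C(d) = d + d*(8 + d² - 7*d) (C(d) = d + (8 + d² - 7*d)*d = d + d*(8 + d² - 7*d))
-C(b) = -571*(9 + 571² - 7*571) = -571*(9 + 326041 - 3997) = -571*322053 = -1*183892263 = -183892263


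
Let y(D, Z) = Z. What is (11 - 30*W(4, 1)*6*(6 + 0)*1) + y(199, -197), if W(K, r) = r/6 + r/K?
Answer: -636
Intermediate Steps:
W(K, r) = r/6 + r/K (W(K, r) = r*(⅙) + r/K = r/6 + r/K)
(11 - 30*W(4, 1)*6*(6 + 0)*1) + y(199, -197) = (11 - 30*((⅙)*1 + 1/4)*6*(6 + 0)*1) - 197 = (11 - 30*(⅙ + 1*(¼))*6*6*1) - 197 = (11 - 30*(⅙ + ¼)*6*6) - 197 = (11 - 30*(5/12)*6*6) - 197 = (11 - 75*6) - 197 = (11 - 30*15) - 197 = (11 - 450) - 197 = -439 - 197 = -636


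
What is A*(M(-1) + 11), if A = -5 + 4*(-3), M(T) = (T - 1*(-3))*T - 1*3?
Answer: -102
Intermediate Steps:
M(T) = -3 + T*(3 + T) (M(T) = (T + 3)*T - 3 = (3 + T)*T - 3 = T*(3 + T) - 3 = -3 + T*(3 + T))
A = -17 (A = -5 - 12 = -17)
A*(M(-1) + 11) = -17*((-3 + (-1)**2 + 3*(-1)) + 11) = -17*((-3 + 1 - 3) + 11) = -17*(-5 + 11) = -17*6 = -102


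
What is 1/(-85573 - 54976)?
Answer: -1/140549 ≈ -7.1150e-6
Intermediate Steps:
1/(-85573 - 54976) = 1/(-140549) = -1/140549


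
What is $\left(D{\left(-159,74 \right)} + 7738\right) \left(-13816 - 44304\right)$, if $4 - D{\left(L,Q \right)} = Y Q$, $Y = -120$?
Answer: $-966070640$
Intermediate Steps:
$D{\left(L,Q \right)} = 4 + 120 Q$ ($D{\left(L,Q \right)} = 4 - - 120 Q = 4 + 120 Q$)
$\left(D{\left(-159,74 \right)} + 7738\right) \left(-13816 - 44304\right) = \left(\left(4 + 120 \cdot 74\right) + 7738\right) \left(-13816 - 44304\right) = \left(\left(4 + 8880\right) + 7738\right) \left(-58120\right) = \left(8884 + 7738\right) \left(-58120\right) = 16622 \left(-58120\right) = -966070640$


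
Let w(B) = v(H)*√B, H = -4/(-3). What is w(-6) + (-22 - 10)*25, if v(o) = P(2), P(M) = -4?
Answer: -800 - 4*I*√6 ≈ -800.0 - 9.798*I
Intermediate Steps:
H = 4/3 (H = -4*(-⅓) = 4/3 ≈ 1.3333)
v(o) = -4
w(B) = -4*√B
w(-6) + (-22 - 10)*25 = -4*I*√6 + (-22 - 10)*25 = -4*I*√6 - 32*25 = -4*I*√6 - 800 = -800 - 4*I*√6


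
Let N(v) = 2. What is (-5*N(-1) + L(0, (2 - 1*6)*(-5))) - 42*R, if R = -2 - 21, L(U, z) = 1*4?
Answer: 960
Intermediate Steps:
L(U, z) = 4
R = -23
(-5*N(-1) + L(0, (2 - 1*6)*(-5))) - 42*R = (-5*2 + 4) - 42*(-23) = (-10 + 4) + 966 = -6 + 966 = 960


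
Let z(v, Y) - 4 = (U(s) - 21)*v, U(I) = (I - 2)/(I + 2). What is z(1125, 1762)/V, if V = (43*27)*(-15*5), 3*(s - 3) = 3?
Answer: 23246/87075 ≈ 0.26697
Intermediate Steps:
s = 4 (s = 3 + (⅓)*3 = 3 + 1 = 4)
U(I) = (-2 + I)/(2 + I)
V = -87075 (V = 1161*(-75) = -87075)
z(v, Y) = 4 - 62*v/3 (z(v, Y) = 4 + ((-2 + 4)/(2 + 4) - 21)*v = 4 + (2/6 - 21)*v = 4 + ((⅙)*2 - 21)*v = 4 + (⅓ - 21)*v = 4 - 62*v/3)
z(1125, 1762)/V = (4 - 62/3*1125)/(-87075) = (4 - 23250)*(-1/87075) = -23246*(-1/87075) = 23246/87075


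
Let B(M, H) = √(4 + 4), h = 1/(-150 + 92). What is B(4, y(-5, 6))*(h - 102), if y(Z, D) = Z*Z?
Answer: -5917*√2/29 ≈ -288.55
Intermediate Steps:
y(Z, D) = Z²
h = -1/58 (h = 1/(-58) = -1/58 ≈ -0.017241)
B(M, H) = 2*√2 (B(M, H) = √8 = 2*√2)
B(4, y(-5, 6))*(h - 102) = (2*√2)*(-1/58 - 102) = (2*√2)*(-5917/58) = -5917*√2/29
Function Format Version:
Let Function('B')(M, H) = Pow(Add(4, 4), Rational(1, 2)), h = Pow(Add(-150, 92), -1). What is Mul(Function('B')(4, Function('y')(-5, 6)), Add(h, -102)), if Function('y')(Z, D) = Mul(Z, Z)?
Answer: Mul(Rational(-5917, 29), Pow(2, Rational(1, 2))) ≈ -288.55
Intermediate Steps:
Function('y')(Z, D) = Pow(Z, 2)
h = Rational(-1, 58) (h = Pow(-58, -1) = Rational(-1, 58) ≈ -0.017241)
Function('B')(M, H) = Mul(2, Pow(2, Rational(1, 2))) (Function('B')(M, H) = Pow(8, Rational(1, 2)) = Mul(2, Pow(2, Rational(1, 2))))
Mul(Function('B')(4, Function('y')(-5, 6)), Add(h, -102)) = Mul(Mul(2, Pow(2, Rational(1, 2))), Add(Rational(-1, 58), -102)) = Mul(Mul(2, Pow(2, Rational(1, 2))), Rational(-5917, 58)) = Mul(Rational(-5917, 29), Pow(2, Rational(1, 2)))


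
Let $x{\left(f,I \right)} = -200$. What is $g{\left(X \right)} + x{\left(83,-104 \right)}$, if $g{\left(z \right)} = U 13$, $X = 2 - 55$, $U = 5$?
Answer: $-135$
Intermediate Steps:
$X = -53$ ($X = 2 - 55 = -53$)
$g{\left(z \right)} = 65$ ($g{\left(z \right)} = 5 \cdot 13 = 65$)
$g{\left(X \right)} + x{\left(83,-104 \right)} = 65 - 200 = -135$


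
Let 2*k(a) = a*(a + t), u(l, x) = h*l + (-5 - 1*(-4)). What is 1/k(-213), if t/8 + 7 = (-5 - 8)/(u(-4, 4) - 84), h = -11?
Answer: 82/2327025 ≈ 3.5238e-5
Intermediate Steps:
u(l, x) = -1 - 11*l (u(l, x) = -11*l + (-5 - 1*(-4)) = -11*l + (-5 + 4) = -11*l - 1 = -1 - 11*l)
t = -2192/41 (t = -56 + 8*((-5 - 8)/((-1 - 11*(-4)) - 84)) = -56 + 8*(-13/((-1 + 44) - 84)) = -56 + 8*(-13/(43 - 84)) = -56 + 8*(-13/(-41)) = -56 + 8*(-13*(-1/41)) = -56 + 8*(13/41) = -56 + 104/41 = -2192/41 ≈ -53.463)
k(a) = a*(-2192/41 + a)/2 (k(a) = (a*(a - 2192/41))/2 = (a*(-2192/41 + a))/2 = a*(-2192/41 + a)/2)
1/k(-213) = 1/((1/82)*(-213)*(-2192 + 41*(-213))) = 1/((1/82)*(-213)*(-2192 - 8733)) = 1/((1/82)*(-213)*(-10925)) = 1/(2327025/82) = 82/2327025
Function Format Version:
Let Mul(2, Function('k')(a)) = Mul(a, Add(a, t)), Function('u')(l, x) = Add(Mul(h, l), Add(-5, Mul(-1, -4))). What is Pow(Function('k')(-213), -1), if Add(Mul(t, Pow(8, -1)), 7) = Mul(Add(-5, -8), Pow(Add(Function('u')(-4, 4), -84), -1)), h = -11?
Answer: Rational(82, 2327025) ≈ 3.5238e-5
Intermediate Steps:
Function('u')(l, x) = Add(-1, Mul(-11, l)) (Function('u')(l, x) = Add(Mul(-11, l), Add(-5, Mul(-1, -4))) = Add(Mul(-11, l), Add(-5, 4)) = Add(Mul(-11, l), -1) = Add(-1, Mul(-11, l)))
t = Rational(-2192, 41) (t = Add(-56, Mul(8, Mul(Add(-5, -8), Pow(Add(Add(-1, Mul(-11, -4)), -84), -1)))) = Add(-56, Mul(8, Mul(-13, Pow(Add(Add(-1, 44), -84), -1)))) = Add(-56, Mul(8, Mul(-13, Pow(Add(43, -84), -1)))) = Add(-56, Mul(8, Mul(-13, Pow(-41, -1)))) = Add(-56, Mul(8, Mul(-13, Rational(-1, 41)))) = Add(-56, Mul(8, Rational(13, 41))) = Add(-56, Rational(104, 41)) = Rational(-2192, 41) ≈ -53.463)
Function('k')(a) = Mul(Rational(1, 2), a, Add(Rational(-2192, 41), a)) (Function('k')(a) = Mul(Rational(1, 2), Mul(a, Add(a, Rational(-2192, 41)))) = Mul(Rational(1, 2), Mul(a, Add(Rational(-2192, 41), a))) = Mul(Rational(1, 2), a, Add(Rational(-2192, 41), a)))
Pow(Function('k')(-213), -1) = Pow(Mul(Rational(1, 82), -213, Add(-2192, Mul(41, -213))), -1) = Pow(Mul(Rational(1, 82), -213, Add(-2192, -8733)), -1) = Pow(Mul(Rational(1, 82), -213, -10925), -1) = Pow(Rational(2327025, 82), -1) = Rational(82, 2327025)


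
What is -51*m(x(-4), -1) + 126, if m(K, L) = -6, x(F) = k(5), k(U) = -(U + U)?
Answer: 432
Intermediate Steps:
k(U) = -2*U
x(F) = -10 (x(F) = -2*5 = -10)
-51*m(x(-4), -1) + 126 = -51*(-6) + 126 = 306 + 126 = 432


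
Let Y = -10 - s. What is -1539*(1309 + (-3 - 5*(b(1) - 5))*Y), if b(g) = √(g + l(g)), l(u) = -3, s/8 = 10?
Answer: 1032669 - 692550*I*√2 ≈ 1.0327e+6 - 9.7941e+5*I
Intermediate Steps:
s = 80 (s = 8*10 = 80)
Y = -90 (Y = -10 - 1*80 = -10 - 80 = -90)
b(g) = √(-3 + g) (b(g) = √(g - 3) = √(-3 + g))
-1539*(1309 + (-3 - 5*(b(1) - 5))*Y) = -1539*(1309 + (-3 - 5*(√(-3 + 1) - 5))*(-90)) = -1539*(1309 + (-3 - 5*(√(-2) - 5))*(-90)) = -1539*(1309 + (-3 - 5*(I*√2 - 5))*(-90)) = -1539*(1309 + (-3 - 5*(-5 + I*√2))*(-90)) = -1539*(1309 + (-3 + (25 - 5*I*√2))*(-90)) = -1539*(1309 + (22 - 5*I*√2)*(-90)) = -1539*(1309 + (-1980 + 450*I*√2)) = -1539*(-671 + 450*I*√2) = 1032669 - 692550*I*√2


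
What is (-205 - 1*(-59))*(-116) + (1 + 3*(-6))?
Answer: 16919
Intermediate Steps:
(-205 - 1*(-59))*(-116) + (1 + 3*(-6)) = (-205 + 59)*(-116) + (1 - 18) = -146*(-116) - 17 = 16936 - 17 = 16919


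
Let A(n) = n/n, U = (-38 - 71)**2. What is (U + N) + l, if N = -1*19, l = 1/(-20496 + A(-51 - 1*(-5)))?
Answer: 243111689/20495 ≈ 11862.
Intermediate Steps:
U = 11881 (U = (-109)**2 = 11881)
A(n) = 1
l = -1/20495 (l = 1/(-20496 + 1) = 1/(-20495) = -1/20495 ≈ -4.8792e-5)
N = -19
(U + N) + l = (11881 - 19) - 1/20495 = 11862 - 1/20495 = 243111689/20495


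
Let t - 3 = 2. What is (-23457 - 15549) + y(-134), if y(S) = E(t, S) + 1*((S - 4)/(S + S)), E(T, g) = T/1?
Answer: -5226065/134 ≈ -39001.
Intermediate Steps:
t = 5 (t = 3 + 2 = 5)
E(T, g) = T (E(T, g) = T*1 = T)
y(S) = 5 + (-4 + S)/(2*S) (y(S) = 5 + 1*((S - 4)/(S + S)) = 5 + 1*((-4 + S)/((2*S))) = 5 + 1*((-4 + S)*(1/(2*S))) = 5 + 1*((-4 + S)/(2*S)) = 5 + (-4 + S)/(2*S))
(-23457 - 15549) + y(-134) = (-23457 - 15549) + (11/2 - 2/(-134)) = -39006 + (11/2 - 2*(-1/134)) = -39006 + (11/2 + 1/67) = -39006 + 739/134 = -5226065/134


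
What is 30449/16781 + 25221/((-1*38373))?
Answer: 248395292/214645771 ≈ 1.1572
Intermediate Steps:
30449/16781 + 25221/((-1*38373)) = 30449*(1/16781) + 25221/(-38373) = 30449/16781 + 25221*(-1/38373) = 30449/16781 - 8407/12791 = 248395292/214645771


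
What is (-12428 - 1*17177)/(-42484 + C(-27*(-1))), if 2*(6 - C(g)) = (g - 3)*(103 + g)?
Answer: 29605/44038 ≈ 0.67226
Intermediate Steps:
C(g) = 6 - (-3 + g)*(103 + g)/2 (C(g) = 6 - (g - 3)*(103 + g)/2 = 6 - (-3 + g)*(103 + g)/2)
(-12428 - 1*17177)/(-42484 + C(-27*(-1))) = (-12428 - 1*17177)/(-42484 + (321/2 - (-1350)*(-1) - (-27*(-1))²/2)) = (-12428 - 17177)/(-42484 + (321/2 - 50*27 - ½*27²)) = -29605/(-42484 + (321/2 - 1350 - ½*729)) = -29605/(-42484 + (321/2 - 1350 - 729/2)) = -29605/(-42484 - 1554) = -29605/(-44038) = -29605*(-1/44038) = 29605/44038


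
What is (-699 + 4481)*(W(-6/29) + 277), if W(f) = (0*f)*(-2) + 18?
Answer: 1115690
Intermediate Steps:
W(f) = 18 (W(f) = 0*(-2) + 18 = 0 + 18 = 18)
(-699 + 4481)*(W(-6/29) + 277) = (-699 + 4481)*(18 + 277) = 3782*295 = 1115690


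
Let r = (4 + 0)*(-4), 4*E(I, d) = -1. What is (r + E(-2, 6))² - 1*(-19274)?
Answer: 312609/16 ≈ 19538.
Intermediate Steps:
E(I, d) = -¼ (E(I, d) = (¼)*(-1) = -¼)
r = -16 (r = 4*(-4) = -16)
(r + E(-2, 6))² - 1*(-19274) = (-16 - ¼)² - 1*(-19274) = (-65/4)² + 19274 = 4225/16 + 19274 = 312609/16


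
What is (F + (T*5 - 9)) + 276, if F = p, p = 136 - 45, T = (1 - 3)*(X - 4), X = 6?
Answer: 338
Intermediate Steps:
T = -4 (T = (1 - 3)*(6 - 4) = -2*2 = -4)
p = 91
F = 91
(F + (T*5 - 9)) + 276 = (91 + (-4*5 - 9)) + 276 = (91 + (-20 - 9)) + 276 = (91 - 29) + 276 = 62 + 276 = 338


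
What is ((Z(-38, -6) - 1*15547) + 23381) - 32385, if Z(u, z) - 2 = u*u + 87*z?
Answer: -23627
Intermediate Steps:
Z(u, z) = 2 + u² + 87*z (Z(u, z) = 2 + (u*u + 87*z) = 2 + (u² + 87*z) = 2 + u² + 87*z)
((Z(-38, -6) - 1*15547) + 23381) - 32385 = (((2 + (-38)² + 87*(-6)) - 1*15547) + 23381) - 32385 = (((2 + 1444 - 522) - 15547) + 23381) - 32385 = ((924 - 15547) + 23381) - 32385 = (-14623 + 23381) - 32385 = 8758 - 32385 = -23627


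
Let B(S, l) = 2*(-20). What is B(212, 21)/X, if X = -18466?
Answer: 20/9233 ≈ 0.0021661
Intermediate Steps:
B(S, l) = -40
B(212, 21)/X = -40/(-18466) = -40*(-1/18466) = 20/9233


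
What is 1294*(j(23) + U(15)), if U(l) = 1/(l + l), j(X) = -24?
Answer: -465193/15 ≈ -31013.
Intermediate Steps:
U(l) = 1/(2*l)
1294*(j(23) + U(15)) = 1294*(-24 + (½)/15) = 1294*(-24 + (½)*(1/15)) = 1294*(-24 + 1/30) = 1294*(-719/30) = -465193/15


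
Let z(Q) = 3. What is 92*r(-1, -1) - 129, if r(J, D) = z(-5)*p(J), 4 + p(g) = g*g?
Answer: -957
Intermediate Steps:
p(g) = -4 + g**2 (p(g) = -4 + g*g = -4 + g**2)
r(J, D) = -12 + 3*J**2 (r(J, D) = 3*(-4 + J**2) = -12 + 3*J**2)
92*r(-1, -1) - 129 = 92*(-12 + 3*(-1)**2) - 129 = 92*(-12 + 3*1) - 129 = 92*(-12 + 3) - 129 = 92*(-9) - 129 = -828 - 129 = -957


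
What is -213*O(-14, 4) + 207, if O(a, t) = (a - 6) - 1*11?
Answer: 6810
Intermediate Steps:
O(a, t) = -17 + a (O(a, t) = (-6 + a) - 11 = -17 + a)
-213*O(-14, 4) + 207 = -213*(-17 - 14) + 207 = -213*(-31) + 207 = 6603 + 207 = 6810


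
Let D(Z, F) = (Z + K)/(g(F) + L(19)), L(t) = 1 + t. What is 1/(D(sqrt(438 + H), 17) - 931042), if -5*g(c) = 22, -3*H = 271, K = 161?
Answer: -1213799301/1130085601768532 - 195*sqrt(3129)/7910599212379724 ≈ -1.0741e-6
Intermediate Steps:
H = -271/3 (H = -1/3*271 = -271/3 ≈ -90.333)
g(c) = -22/5 (g(c) = -1/5*22 = -22/5)
D(Z, F) = 805/78 + 5*Z/78 (D(Z, F) = (Z + 161)/(-22/5 + (1 + 19)) = (161 + Z)/(-22/5 + 20) = (161 + Z)/(78/5) = (161 + Z)*(5/78) = 805/78 + 5*Z/78)
1/(D(sqrt(438 + H), 17) - 931042) = 1/((805/78 + 5*sqrt(438 - 271/3)/78) - 931042) = 1/((805/78 + 5*sqrt(1043/3)/78) - 931042) = 1/((805/78 + 5*(sqrt(3129)/3)/78) - 931042) = 1/((805/78 + 5*sqrt(3129)/234) - 931042) = 1/(-72620471/78 + 5*sqrt(3129)/234)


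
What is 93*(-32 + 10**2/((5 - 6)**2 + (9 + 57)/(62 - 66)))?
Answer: -3576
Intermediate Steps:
93*(-32 + 10**2/((5 - 6)**2 + (9 + 57)/(62 - 66))) = 93*(-32 + 100/((-1)**2 + 66/(-4))) = 93*(-32 + 100/(1 + 66*(-1/4))) = 93*(-32 + 100/(1 - 33/2)) = 93*(-32 + 100/(-31/2)) = 93*(-32 + 100*(-2/31)) = 93*(-32 - 200/31) = 93*(-1192/31) = -3576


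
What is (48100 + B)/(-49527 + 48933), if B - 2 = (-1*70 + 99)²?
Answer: -48943/594 ≈ -82.396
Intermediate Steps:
B = 843 (B = 2 + (-1*70 + 99)² = 2 + (-70 + 99)² = 2 + 29² = 2 + 841 = 843)
(48100 + B)/(-49527 + 48933) = (48100 + 843)/(-49527 + 48933) = 48943/(-594) = 48943*(-1/594) = -48943/594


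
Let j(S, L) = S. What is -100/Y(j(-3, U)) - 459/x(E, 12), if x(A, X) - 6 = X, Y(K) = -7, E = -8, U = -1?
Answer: -157/14 ≈ -11.214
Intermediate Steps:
x(A, X) = 6 + X
-100/Y(j(-3, U)) - 459/x(E, 12) = -100/(-7) - 459/(6 + 12) = -100*(-⅐) - 459/18 = 100/7 - 459*1/18 = 100/7 - 51/2 = -157/14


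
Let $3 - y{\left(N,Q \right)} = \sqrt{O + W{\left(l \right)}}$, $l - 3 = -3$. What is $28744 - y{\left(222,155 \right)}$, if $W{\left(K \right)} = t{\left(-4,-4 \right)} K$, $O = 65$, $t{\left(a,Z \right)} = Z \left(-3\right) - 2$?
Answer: $28741 + \sqrt{65} \approx 28749.0$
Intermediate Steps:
$t{\left(a,Z \right)} = -2 - 3 Z$ ($t{\left(a,Z \right)} = - 3 Z - 2 = -2 - 3 Z$)
$l = 0$ ($l = 3 - 3 = 0$)
$W{\left(K \right)} = 10 K$ ($W{\left(K \right)} = \left(-2 - -12\right) K = \left(-2 + 12\right) K = 10 K$)
$y{\left(N,Q \right)} = 3 - \sqrt{65}$ ($y{\left(N,Q \right)} = 3 - \sqrt{65 + 10 \cdot 0} = 3 - \sqrt{65 + 0} = 3 - \sqrt{65}$)
$28744 - y{\left(222,155 \right)} = 28744 - \left(3 - \sqrt{65}\right) = 28741 + \sqrt{65}$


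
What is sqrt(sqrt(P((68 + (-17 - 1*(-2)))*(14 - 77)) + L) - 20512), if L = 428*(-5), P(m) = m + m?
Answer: sqrt(-20512 + I*sqrt(8818)) ≈ 0.3278 + 143.22*I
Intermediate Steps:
P(m) = 2*m
L = -2140
sqrt(sqrt(P((68 + (-17 - 1*(-2)))*(14 - 77)) + L) - 20512) = sqrt(sqrt(2*((68 + (-17 - 1*(-2)))*(14 - 77)) - 2140) - 20512) = sqrt(sqrt(2*((68 + (-17 + 2))*(-63)) - 2140) - 20512) = sqrt(sqrt(2*((68 - 15)*(-63)) - 2140) - 20512) = sqrt(sqrt(2*(53*(-63)) - 2140) - 20512) = sqrt(sqrt(2*(-3339) - 2140) - 20512) = sqrt(sqrt(-6678 - 2140) - 20512) = sqrt(sqrt(-8818) - 20512) = sqrt(I*sqrt(8818) - 20512) = sqrt(-20512 + I*sqrt(8818))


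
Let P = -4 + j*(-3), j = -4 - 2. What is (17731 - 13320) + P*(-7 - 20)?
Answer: 4033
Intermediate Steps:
j = -6
P = 14 (P = -4 - 6*(-3) = -4 + 18 = 14)
(17731 - 13320) + P*(-7 - 20) = (17731 - 13320) + 14*(-7 - 20) = 4411 + 14*(-27) = 4411 - 378 = 4033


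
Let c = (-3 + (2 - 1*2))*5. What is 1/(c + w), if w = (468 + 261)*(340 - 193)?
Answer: 1/107148 ≈ 9.3329e-6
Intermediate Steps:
c = -15 (c = (-3 + (2 - 2))*5 = (-3 + 0)*5 = -3*5 = -15)
w = 107163 (w = 729*147 = 107163)
1/(c + w) = 1/(-15 + 107163) = 1/107148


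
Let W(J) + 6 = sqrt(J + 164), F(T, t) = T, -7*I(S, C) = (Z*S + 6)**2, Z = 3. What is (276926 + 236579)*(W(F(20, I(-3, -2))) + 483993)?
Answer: 248529744435 + 1027010*sqrt(46) ≈ 2.4854e+11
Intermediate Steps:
I(S, C) = -(6 + 3*S)**2/7 (I(S, C) = -(3*S + 6)**2/7 = -(6 + 3*S)**2/7)
W(J) = -6 + sqrt(164 + J) (W(J) = -6 + sqrt(J + 164) = -6 + sqrt(164 + J))
(276926 + 236579)*(W(F(20, I(-3, -2))) + 483993) = (276926 + 236579)*((-6 + sqrt(164 + 20)) + 483993) = 513505*((-6 + sqrt(184)) + 483993) = 513505*((-6 + 2*sqrt(46)) + 483993) = 513505*(483987 + 2*sqrt(46)) = 248529744435 + 1027010*sqrt(46)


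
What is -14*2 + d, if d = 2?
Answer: -26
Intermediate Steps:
-14*2 + d = -14*2 + 2 = -28 + 2 = -26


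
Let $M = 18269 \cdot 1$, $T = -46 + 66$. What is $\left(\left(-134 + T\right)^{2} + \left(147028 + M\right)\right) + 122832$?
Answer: $301125$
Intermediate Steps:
$T = 20$
$M = 18269$
$\left(\left(-134 + T\right)^{2} + \left(147028 + M\right)\right) + 122832 = \left(\left(-134 + 20\right)^{2} + \left(147028 + 18269\right)\right) + 122832 = \left(\left(-114\right)^{2} + 165297\right) + 122832 = \left(12996 + 165297\right) + 122832 = 178293 + 122832 = 301125$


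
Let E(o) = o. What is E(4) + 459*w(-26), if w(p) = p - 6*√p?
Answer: -11930 - 2754*I*√26 ≈ -11930.0 - 14043.0*I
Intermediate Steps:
E(4) + 459*w(-26) = 4 + 459*(-26 - 6*I*√26) = 4 + (-11934 - 2754*I*√26) = -11930 - 2754*I*√26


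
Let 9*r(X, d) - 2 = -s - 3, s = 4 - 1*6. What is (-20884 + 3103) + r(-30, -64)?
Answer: -160028/9 ≈ -17781.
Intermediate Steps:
s = -2 (s = 4 - 6 = -2)
r(X, d) = ⅑ (r(X, d) = 2/9 + (-1*(-2) - 3)/9 = 2/9 + (2 - 3)/9 = 2/9 + (⅑)*(-1) = 2/9 - ⅑ = ⅑)
(-20884 + 3103) + r(-30, -64) = (-20884 + 3103) + ⅑ = -17781 + ⅑ = -160028/9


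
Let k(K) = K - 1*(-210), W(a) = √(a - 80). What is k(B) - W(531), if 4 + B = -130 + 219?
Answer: 295 - √451 ≈ 273.76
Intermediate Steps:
W(a) = √(-80 + a)
B = 85 (B = -4 + (-130 + 219) = -4 + 89 = 85)
k(K) = 210 + K (k(K) = K + 210 = 210 + K)
k(B) - W(531) = (210 + 85) - √(-80 + 531) = 295 - √451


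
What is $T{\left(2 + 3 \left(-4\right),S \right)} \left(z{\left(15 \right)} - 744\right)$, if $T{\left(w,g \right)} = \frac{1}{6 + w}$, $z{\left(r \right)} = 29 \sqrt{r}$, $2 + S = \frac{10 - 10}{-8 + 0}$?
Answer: $186 - \frac{29 \sqrt{15}}{4} \approx 157.92$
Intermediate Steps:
$S = -2$ ($S = -2 + \frac{10 - 10}{-8 + 0} = -2 + \frac{0}{-8} = -2 + 0 \left(- \frac{1}{8}\right) = -2 + 0 = -2$)
$T{\left(2 + 3 \left(-4\right),S \right)} \left(z{\left(15 \right)} - 744\right) = \frac{29 \sqrt{15} - 744}{6 + \left(2 + 3 \left(-4\right)\right)} = \frac{-744 + 29 \sqrt{15}}{6 + \left(2 - 12\right)} = \frac{-744 + 29 \sqrt{15}}{6 - 10} = \frac{-744 + 29 \sqrt{15}}{-4} = - \frac{-744 + 29 \sqrt{15}}{4} = 186 - \frac{29 \sqrt{15}}{4}$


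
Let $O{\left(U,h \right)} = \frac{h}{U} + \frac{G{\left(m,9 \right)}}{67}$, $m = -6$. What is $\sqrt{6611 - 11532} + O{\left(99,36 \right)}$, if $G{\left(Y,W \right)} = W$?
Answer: $\frac{367}{737} + i \sqrt{4921} \approx 0.49796 + 70.15 i$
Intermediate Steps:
$O{\left(U,h \right)} = \frac{9}{67} + \frac{h}{U}$ ($O{\left(U,h \right)} = \frac{h}{U} + \frac{9}{67} = \frac{9}{67} + \frac{h}{U}$)
$\sqrt{6611 - 11532} + O{\left(99,36 \right)} = \sqrt{6611 - 11532} + \left(\frac{9}{67} + \frac{36}{99}\right) = \sqrt{-4921} + \left(\frac{9}{67} + 36 \cdot \frac{1}{99}\right) = i \sqrt{4921} + \left(\frac{9}{67} + \frac{4}{11}\right) = i \sqrt{4921} + \frac{367}{737} = \frac{367}{737} + i \sqrt{4921}$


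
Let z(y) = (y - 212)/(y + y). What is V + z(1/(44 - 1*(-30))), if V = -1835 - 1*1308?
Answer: -21973/2 ≈ -10987.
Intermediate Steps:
V = -3143 (V = -1835 - 1308 = -3143)
z(y) = (-212 + y)/(2*y) (z(y) = (-212 + y)/((2*y)) = (-212 + y)*(1/(2*y)) = (-212 + y)/(2*y))
V + z(1/(44 - 1*(-30))) = -3143 + (-212 + 1/(44 - 1*(-30)))/(2*(1/(44 - 1*(-30)))) = -3143 + (-212 + 1/(44 + 30))/(2*(1/(44 + 30))) = -3143 + (-212 + 1/74)/(2*(1/74)) = -3143 + (1/2)*74*(-15687/74) = -3143 - 15687/2 = -21973/2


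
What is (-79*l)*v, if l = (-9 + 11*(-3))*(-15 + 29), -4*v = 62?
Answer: -720006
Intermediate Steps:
v = -31/2 (v = -¼*62 = -31/2 ≈ -15.500)
l = -588 (l = (-9 - 33)*14 = -42*14 = -588)
(-79*l)*v = -79*(-588)*(-31/2) = 46452*(-31/2) = -720006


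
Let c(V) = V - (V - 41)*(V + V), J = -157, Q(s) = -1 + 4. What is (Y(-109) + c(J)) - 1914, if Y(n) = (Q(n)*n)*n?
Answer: -28600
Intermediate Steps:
Q(s) = 3
Y(n) = 3*n² (Y(n) = (3*n)*n = 3*n²)
c(V) = V - 2*V*(-41 + V) (c(V) = V - (-41 + V)*2*V = V - 2*V*(-41 + V))
(Y(-109) + c(J)) - 1914 = (3*(-109)² - 157*(83 - 2*(-157))) - 1914 = (3*11881 - 157*(83 + 314)) - 1914 = (35643 - 157*397) - 1914 = (35643 - 62329) - 1914 = -26686 - 1914 = -28600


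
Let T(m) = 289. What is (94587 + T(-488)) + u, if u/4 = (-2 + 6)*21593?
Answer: 440364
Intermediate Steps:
u = 345488 (u = 4*((-2 + 6)*21593) = 4*(4*21593) = 4*86372 = 345488)
(94587 + T(-488)) + u = (94587 + 289) + 345488 = 94876 + 345488 = 440364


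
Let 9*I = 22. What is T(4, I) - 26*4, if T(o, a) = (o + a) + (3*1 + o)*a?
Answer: -724/9 ≈ -80.444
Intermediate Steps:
I = 22/9 (I = (1/9)*22 = 22/9 ≈ 2.4444)
T(o, a) = a + o + a*(3 + o) (T(o, a) = (a + o) + (3 + o)*a = (a + o) + a*(3 + o) = a + o + a*(3 + o))
T(4, I) - 26*4 = (4 + 4*(22/9) + (22/9)*4) - 26*4 = (4 + 88/9 + 88/9) - 104 = 212/9 - 104 = -724/9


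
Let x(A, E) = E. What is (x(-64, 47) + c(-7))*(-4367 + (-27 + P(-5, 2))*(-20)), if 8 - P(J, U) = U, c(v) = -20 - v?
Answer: -134198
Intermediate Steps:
P(J, U) = 8 - U
(x(-64, 47) + c(-7))*(-4367 + (-27 + P(-5, 2))*(-20)) = (47 + (-20 - 1*(-7)))*(-4367 + (-27 + (8 - 1*2))*(-20)) = (47 + (-20 + 7))*(-4367 + (-27 + (8 - 2))*(-20)) = (47 - 13)*(-4367 + (-27 + 6)*(-20)) = 34*(-4367 - 21*(-20)) = 34*(-4367 + 420) = 34*(-3947) = -134198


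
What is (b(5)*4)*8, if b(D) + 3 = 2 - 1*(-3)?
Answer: 64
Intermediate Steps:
b(D) = 2 (b(D) = -3 + (2 - 1*(-3)) = -3 + (2 + 3) = -3 + 5 = 2)
(b(5)*4)*8 = (2*4)*8 = 8*8 = 64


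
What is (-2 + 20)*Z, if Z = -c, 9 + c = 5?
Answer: 72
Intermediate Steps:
c = -4 (c = -9 + 5 = -4)
Z = 4 (Z = -1*(-4) = 4)
(-2 + 20)*Z = (-2 + 20)*4 = 18*4 = 72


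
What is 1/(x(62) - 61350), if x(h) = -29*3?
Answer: -1/61437 ≈ -1.6277e-5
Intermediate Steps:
x(h) = -87
1/(x(62) - 61350) = 1/(-87 - 61350) = 1/(-61437) = -1/61437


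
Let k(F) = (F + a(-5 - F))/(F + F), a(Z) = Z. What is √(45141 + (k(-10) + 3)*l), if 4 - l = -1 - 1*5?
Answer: √180694/2 ≈ 212.54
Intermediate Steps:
l = 10 (l = 4 - (-1 - 1*5) = 4 - (-1 - 5) = 4 - 1*(-6) = 4 + 6 = 10)
k(F) = -5/(2*F) (k(F) = (F + (-5 - F))/(F + F) = -5*1/(2*F) = -5/(2*F))
√(45141 + (k(-10) + 3)*l) = √(45141 + (-5/2/(-10) + 3)*10) = √(45141 + (-5/2*(-⅒) + 3)*10) = √(45141 + (¼ + 3)*10) = √(45141 + (13/4)*10) = √(45141 + 65/2) = √(90347/2) = √180694/2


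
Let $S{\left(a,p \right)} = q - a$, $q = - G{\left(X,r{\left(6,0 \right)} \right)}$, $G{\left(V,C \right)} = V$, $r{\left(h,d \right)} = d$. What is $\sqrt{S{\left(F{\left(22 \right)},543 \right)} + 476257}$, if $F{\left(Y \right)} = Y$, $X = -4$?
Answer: $\sqrt{476239} \approx 690.1$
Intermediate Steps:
$q = 4$ ($q = \left(-1\right) \left(-4\right) = 4$)
$S{\left(a,p \right)} = 4 - a$
$\sqrt{S{\left(F{\left(22 \right)},543 \right)} + 476257} = \sqrt{\left(4 - 22\right) + 476257} = \sqrt{-18 + 476257} = \sqrt{476239}$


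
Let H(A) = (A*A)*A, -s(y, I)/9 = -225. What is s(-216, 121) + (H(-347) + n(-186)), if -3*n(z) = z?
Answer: -41779836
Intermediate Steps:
s(y, I) = 2025 (s(y, I) = -9*(-225) = 2025)
n(z) = -z/3
H(A) = A³ (H(A) = A²*A = A³)
s(-216, 121) + (H(-347) + n(-186)) = 2025 + ((-347)³ - ⅓*(-186)) = 2025 + (-41781923 + 62) = 2025 - 41781861 = -41779836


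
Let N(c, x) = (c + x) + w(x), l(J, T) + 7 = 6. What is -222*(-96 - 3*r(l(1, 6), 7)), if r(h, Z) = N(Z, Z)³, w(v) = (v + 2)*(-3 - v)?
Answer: -292336704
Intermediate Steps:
l(J, T) = -1 (l(J, T) = -7 + 6 = -1)
w(v) = (-3 - v)*(2 + v) (w(v) = (2 + v)*(-3 - v) = (-3 - v)*(2 + v))
N(c, x) = -6 + c - x² - 4*x (N(c, x) = (c + x) + (-6 - x² - 5*x) = -6 + c - x² - 4*x)
r(h, Z) = (-6 - Z² - 3*Z)³ (r(h, Z) = (-6 + Z - Z² - 4*Z)³ = (-6 - Z² - 3*Z)³)
-222*(-96 - 3*r(l(1, 6), 7)) = -222*(-96 - (-3)*(6 + 7² + 3*7)³) = -222*(-96 - (-3)*(6 + 49 + 21)³) = -222*(-96 - (-3)*76³) = -222*(-96 - (-3)*438976) = -222*(-96 - 3*(-438976)) = -222*(-96 + 1316928) = -222*1316832 = -292336704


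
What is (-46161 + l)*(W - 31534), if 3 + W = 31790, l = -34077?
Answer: -20300214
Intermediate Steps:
W = 31787 (W = -3 + 31790 = 31787)
(-46161 + l)*(W - 31534) = (-46161 - 34077)*(31787 - 31534) = -80238*253 = -20300214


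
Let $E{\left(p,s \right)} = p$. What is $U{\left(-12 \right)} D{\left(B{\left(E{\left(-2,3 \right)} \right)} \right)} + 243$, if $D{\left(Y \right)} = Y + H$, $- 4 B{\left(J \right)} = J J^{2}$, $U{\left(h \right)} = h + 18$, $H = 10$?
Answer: $315$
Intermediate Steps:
$U{\left(h \right)} = 18 + h$
$B{\left(J \right)} = - \frac{J^{3}}{4}$ ($B{\left(J \right)} = - \frac{J J^{2}}{4} = - \frac{J^{3}}{4}$)
$D{\left(Y \right)} = 10 + Y$ ($D{\left(Y \right)} = Y + 10 = 10 + Y$)
$U{\left(-12 \right)} D{\left(B{\left(E{\left(-2,3 \right)} \right)} \right)} + 243 = \left(18 - 12\right) \left(10 - \frac{\left(-2\right)^{3}}{4}\right) + 243 = 6 \left(10 - -2\right) + 243 = 6 \left(10 + 2\right) + 243 = 6 \cdot 12 + 243 = 72 + 243 = 315$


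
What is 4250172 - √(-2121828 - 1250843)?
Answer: 4250172 - I*√3372671 ≈ 4.2502e+6 - 1836.5*I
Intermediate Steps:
4250172 - √(-2121828 - 1250843) = 4250172 - √(-3372671) = 4250172 - I*√3372671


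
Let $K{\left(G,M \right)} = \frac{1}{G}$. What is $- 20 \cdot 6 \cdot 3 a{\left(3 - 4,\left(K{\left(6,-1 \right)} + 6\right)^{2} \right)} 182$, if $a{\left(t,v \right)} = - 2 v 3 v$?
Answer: $\frac{1705486510}{3} \approx 5.685 \cdot 10^{8}$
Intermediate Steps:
$a{\left(t,v \right)} = - 6 v^{2}$ ($a{\left(t,v \right)} = - 6 v v = - 6 v^{2}$)
$- 20 \cdot 6 \cdot 3 a{\left(3 - 4,\left(K{\left(6,-1 \right)} + 6\right)^{2} \right)} 182 = - 20 \cdot 6 \cdot 3 \left(- 6 \left(\left(\frac{1}{6} + 6\right)^{2}\right)^{2}\right) 182 = - 20 \cdot 18 \left(- 6 \left(\left(\frac{1}{6} + 6\right)^{2}\right)^{2}\right) 182 = - 20 \cdot 18 \left(- 6 \left(\left(\frac{37}{6}\right)^{2}\right)^{2}\right) 182 = - 20 \cdot 18 \left(- 6 \left(\frac{1369}{36}\right)^{2}\right) 182 = - 20 \cdot 18 \left(\left(-6\right) \frac{1874161}{1296}\right) 182 = - 20 \cdot 18 \left(- \frac{1874161}{216}\right) 182 = \left(-20\right) \left(- \frac{1874161}{12}\right) 182 = \frac{9370805}{3} \cdot 182 = \frac{1705486510}{3}$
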